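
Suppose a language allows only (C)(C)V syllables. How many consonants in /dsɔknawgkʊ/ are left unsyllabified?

1

Syllabifying with onset maximization leaves /w/ stranded (no codas are permitted; onsets may contain at most 2 consonants).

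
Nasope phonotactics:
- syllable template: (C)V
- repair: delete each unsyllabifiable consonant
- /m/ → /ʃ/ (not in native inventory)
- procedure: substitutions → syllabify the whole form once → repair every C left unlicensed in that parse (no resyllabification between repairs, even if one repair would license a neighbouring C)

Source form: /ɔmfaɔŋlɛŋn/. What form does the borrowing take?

ɔfaɔlɛ

Substitution: /m/ → /ʃ/, giving /ɔʃfaɔŋlɛŋn/.
Syllabifying with onset maximization leaves /ʃ/, /ŋ/, /ŋ/, /n/ stranded (no codas are permitted; onsets are limited to one consonant).
Deletion applies to /ʃ/, /ŋ/, /ŋ/, /n/.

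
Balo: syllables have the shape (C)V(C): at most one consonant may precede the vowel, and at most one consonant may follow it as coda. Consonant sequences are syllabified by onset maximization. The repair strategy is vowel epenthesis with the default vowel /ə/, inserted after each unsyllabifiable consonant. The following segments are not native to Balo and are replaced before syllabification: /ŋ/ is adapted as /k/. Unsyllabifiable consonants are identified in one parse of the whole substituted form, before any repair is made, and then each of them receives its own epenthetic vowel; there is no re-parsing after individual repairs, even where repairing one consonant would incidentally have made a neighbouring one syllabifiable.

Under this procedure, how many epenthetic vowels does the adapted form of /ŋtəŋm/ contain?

2

After substitution the input is /ktəkm/.
The unsyllabifiable consonants are /k/, /m/; each receives one epenthetic vowel.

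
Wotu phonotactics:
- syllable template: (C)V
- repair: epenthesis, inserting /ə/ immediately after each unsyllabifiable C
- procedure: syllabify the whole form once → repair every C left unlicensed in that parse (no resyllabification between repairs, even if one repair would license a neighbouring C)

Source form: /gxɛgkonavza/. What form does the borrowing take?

The consonants /g/, /g/, /v/ cannot be parsed into a legal (C)V syllable (no codas are permitted; onsets are limited to one consonant).
Epenthesis after each stranded consonant: /g/ → /gə/, /g/ → /gə/, /v/ → /və/.

gəxɛgəkonavəza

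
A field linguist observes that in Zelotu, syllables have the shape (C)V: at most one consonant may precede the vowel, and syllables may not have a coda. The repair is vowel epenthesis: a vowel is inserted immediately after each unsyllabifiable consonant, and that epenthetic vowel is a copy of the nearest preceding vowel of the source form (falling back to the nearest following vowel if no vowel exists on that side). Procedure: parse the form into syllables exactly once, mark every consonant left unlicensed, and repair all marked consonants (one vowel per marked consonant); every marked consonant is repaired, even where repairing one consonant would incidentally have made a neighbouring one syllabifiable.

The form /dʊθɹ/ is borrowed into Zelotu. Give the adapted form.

Under (C)V, the unsyllabifiable consonants are /θ/, /ɹ/ (no codas are permitted; onsets are limited to one consonant).
Inserting the epenthetic vowel yields /θ/ → /θʊ/, /ɹ/ → /ɹʊ/.

dʊθʊɹʊ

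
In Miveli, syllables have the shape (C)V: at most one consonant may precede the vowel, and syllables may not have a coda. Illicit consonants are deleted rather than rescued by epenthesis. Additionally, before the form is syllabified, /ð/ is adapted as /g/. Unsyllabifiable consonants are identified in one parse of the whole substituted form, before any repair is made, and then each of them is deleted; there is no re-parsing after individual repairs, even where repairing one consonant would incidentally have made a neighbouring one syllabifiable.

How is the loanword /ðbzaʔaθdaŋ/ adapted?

Substitution: /ð/ → /g/, giving /gbzaʔaθdaŋ/.
Under (C)V, the unsyllabifiable consonants are /g/, /b/, /θ/, /ŋ/ (no codas are permitted; onsets are limited to one consonant).
Deletion applies to /g/, /b/, /θ/, /ŋ/.

zaʔada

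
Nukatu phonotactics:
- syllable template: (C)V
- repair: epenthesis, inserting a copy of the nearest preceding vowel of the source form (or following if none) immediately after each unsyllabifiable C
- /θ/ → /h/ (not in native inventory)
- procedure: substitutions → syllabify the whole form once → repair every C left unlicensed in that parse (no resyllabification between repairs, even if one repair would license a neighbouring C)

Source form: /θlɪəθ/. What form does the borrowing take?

Substitution: /θ/ → /h/, giving /hlɪəh/.
Under (C)V, the unsyllabifiable consonants are /h/, /h/ (no codas are permitted; onsets are limited to one consonant).
Epenthesis after each stranded consonant: /h/ → /hɪ/, /h/ → /hə/.

hɪlɪəhə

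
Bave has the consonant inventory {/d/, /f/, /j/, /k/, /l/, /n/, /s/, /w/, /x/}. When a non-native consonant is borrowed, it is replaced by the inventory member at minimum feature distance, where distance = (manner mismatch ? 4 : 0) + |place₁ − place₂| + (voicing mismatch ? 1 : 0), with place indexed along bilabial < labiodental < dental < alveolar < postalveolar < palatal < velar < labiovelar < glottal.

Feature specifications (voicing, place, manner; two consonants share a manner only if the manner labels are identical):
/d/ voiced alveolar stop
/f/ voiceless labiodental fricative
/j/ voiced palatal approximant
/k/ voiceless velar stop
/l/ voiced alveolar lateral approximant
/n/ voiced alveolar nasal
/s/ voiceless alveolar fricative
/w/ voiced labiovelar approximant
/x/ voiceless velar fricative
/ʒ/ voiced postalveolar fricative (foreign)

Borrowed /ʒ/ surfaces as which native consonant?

s

/s/ is closest: same manner (fricative), place distance 1 (postalveolar→alveolar), voicing differs (+1); total 2. Next closest is /x/ at distance 3.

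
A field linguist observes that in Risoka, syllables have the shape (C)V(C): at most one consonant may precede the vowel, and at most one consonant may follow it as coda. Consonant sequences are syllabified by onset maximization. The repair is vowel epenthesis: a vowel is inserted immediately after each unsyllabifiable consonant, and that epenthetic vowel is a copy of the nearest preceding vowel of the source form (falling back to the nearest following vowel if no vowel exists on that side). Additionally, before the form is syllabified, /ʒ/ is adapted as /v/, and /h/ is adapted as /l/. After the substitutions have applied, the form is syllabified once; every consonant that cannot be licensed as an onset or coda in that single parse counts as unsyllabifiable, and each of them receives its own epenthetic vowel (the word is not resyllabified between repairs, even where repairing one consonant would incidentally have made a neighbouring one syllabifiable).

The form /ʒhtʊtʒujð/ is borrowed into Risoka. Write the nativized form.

vʊlʊtʊtvujðu

Substitution: /ʒ/ → /v/, /h/ → /l/, giving /vltʊtvujð/.
Syllabifying with onset maximization leaves /v/, /l/, /ð/ stranded (at most one coda consonant is licensed; onsets are limited to one consonant).
Epenthesis after each stranded consonant: /v/ → /vʊ/, /l/ → /lʊ/, /ð/ → /ðu/.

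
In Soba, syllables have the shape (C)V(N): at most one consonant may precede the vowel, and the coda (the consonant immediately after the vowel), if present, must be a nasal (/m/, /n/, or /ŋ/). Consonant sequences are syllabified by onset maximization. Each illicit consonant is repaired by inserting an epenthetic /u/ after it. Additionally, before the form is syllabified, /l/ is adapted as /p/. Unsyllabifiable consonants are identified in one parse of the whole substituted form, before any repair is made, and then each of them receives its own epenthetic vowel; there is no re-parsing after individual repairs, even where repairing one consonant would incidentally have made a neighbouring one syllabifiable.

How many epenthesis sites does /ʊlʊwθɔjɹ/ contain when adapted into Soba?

3

After substitution the input is /ʊpʊwθɔjɹ/.
The unsyllabifiable consonants are /w/, /j/, /ɹ/; each receives one epenthetic vowel.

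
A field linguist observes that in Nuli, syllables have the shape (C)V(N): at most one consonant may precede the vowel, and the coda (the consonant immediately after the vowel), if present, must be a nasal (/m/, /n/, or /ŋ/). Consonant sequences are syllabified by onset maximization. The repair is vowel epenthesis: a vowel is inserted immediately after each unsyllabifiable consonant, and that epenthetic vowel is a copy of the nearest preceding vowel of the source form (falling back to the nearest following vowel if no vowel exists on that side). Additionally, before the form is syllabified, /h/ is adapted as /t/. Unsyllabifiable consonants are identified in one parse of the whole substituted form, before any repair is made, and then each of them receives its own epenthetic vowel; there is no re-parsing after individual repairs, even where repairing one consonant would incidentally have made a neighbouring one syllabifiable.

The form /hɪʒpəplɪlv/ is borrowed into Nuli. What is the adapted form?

tɪʒɪpəpəlɪlɪvɪ

Substitution: /h/ → /t/, giving /tɪʒpəplɪlv/.
The consonants /ʒ/, /p/, /l/, /v/ cannot be parsed into a legal (C)V(N) syllable (only a nasal (/m/, /n/, or /ŋ/) is licensed in coda position; onsets are limited to one consonant).
Inserting the epenthetic vowel yields /ʒ/ → /ʒɪ/, /p/ → /pə/, /l/ → /lɪ/, /v/ → /vɪ/.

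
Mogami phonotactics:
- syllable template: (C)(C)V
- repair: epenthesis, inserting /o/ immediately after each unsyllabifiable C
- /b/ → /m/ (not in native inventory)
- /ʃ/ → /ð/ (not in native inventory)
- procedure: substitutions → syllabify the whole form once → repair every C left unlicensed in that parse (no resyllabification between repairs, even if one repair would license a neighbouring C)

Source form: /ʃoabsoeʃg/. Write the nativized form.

ðoamsoeðogo

Substitution: /ʃ/ → /ð/, /b/ → /m/, giving /ðoamsoeðg/.
The consonants /ð/, /g/ cannot be parsed into a legal (C)(C)V syllable (no codas are permitted; onsets may contain at most 2 consonants).
Each unlicensed consonant becomes the onset of a new syllable: /ð/ → /ðo/, /g/ → /go/.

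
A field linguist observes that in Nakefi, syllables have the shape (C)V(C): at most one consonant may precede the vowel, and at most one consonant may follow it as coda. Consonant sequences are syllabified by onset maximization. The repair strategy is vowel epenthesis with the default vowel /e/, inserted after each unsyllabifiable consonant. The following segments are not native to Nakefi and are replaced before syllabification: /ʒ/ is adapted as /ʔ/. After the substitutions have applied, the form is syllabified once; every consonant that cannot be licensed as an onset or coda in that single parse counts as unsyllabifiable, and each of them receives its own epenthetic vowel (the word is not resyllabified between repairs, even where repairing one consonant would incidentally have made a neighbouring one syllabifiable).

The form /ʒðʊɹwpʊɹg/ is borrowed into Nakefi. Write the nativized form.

ʔeðʊɹwepʊɹge

Substitution: /ʒ/ → /ʔ/, giving /ʔðʊɹwpʊɹg/.
Under (C)V(C), the unsyllabifiable consonants are /ʔ/, /w/, /g/ (at most one coda consonant is licensed; onsets are limited to one consonant).
Epenthesis after each stranded consonant: /ʔ/ → /ʔe/, /w/ → /we/, /g/ → /ge/.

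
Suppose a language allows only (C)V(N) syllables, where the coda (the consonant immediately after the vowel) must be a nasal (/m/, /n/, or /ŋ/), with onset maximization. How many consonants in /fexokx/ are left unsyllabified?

Syllabifying with onset maximization leaves /k/, /x/ stranded (only a nasal (/m/, /n/, or /ŋ/) is licensed in coda position; onsets are limited to one consonant).

2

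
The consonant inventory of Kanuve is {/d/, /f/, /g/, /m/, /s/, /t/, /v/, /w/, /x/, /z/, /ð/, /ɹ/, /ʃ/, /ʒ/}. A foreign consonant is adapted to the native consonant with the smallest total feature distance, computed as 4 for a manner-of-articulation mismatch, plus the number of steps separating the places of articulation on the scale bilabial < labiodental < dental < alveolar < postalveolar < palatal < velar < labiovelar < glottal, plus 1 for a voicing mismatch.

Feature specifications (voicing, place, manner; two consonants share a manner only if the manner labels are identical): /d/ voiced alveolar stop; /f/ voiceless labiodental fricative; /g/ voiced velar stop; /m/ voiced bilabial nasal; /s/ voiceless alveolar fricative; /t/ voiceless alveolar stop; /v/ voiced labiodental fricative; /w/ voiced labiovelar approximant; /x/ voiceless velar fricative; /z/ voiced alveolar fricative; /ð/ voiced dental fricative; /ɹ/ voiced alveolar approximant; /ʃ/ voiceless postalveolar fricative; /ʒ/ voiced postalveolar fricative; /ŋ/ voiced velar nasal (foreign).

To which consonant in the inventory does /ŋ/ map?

/g/ is closest: manner differs (nasal→stop, +4), place distance 0 (velar→velar), same voicing; total 4. Next closest is /w/ at distance 5.

g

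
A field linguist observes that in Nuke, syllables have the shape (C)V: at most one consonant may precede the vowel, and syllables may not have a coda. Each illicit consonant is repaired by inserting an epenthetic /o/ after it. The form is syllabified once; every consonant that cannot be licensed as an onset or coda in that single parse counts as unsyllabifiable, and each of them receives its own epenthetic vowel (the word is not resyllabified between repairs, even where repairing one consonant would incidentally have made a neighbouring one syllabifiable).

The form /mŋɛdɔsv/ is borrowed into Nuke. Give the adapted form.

Syllabifying with onset maximization leaves /m/, /s/, /v/ stranded (no codas are permitted; onsets are limited to one consonant).
Each unlicensed consonant becomes the onset of a new syllable: /m/ → /mo/, /s/ → /so/, /v/ → /vo/.

moŋɛdɔsovo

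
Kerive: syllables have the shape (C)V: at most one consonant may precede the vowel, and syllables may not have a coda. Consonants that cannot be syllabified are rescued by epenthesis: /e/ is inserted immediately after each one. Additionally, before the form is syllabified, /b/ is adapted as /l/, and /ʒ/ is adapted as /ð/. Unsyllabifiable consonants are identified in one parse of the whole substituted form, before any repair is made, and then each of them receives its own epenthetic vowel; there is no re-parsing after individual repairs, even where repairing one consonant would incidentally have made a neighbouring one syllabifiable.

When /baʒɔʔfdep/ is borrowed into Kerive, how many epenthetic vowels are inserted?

3

After substitution the input is /laðɔʔfdep/.
The unsyllabifiable consonants are /ʔ/, /f/, /p/; each receives one epenthetic vowel.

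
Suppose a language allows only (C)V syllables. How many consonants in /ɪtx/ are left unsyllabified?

The consonants /t/, /x/ cannot be parsed into a legal (C)V syllable (no codas are permitted; onsets are limited to one consonant).

2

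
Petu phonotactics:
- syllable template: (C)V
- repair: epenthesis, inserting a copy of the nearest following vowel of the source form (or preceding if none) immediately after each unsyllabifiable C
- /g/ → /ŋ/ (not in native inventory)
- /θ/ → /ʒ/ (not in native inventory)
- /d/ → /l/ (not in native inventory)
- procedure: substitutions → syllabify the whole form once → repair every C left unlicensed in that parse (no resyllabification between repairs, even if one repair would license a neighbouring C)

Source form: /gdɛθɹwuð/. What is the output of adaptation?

ŋɛlɛʒuɹuwuðu

Substitution: /g/ → /ŋ/, /d/ → /l/, /θ/ → /ʒ/, giving /ŋlɛʒɹwuð/.
The consonants /ŋ/, /ʒ/, /ɹ/, /ð/ cannot be parsed into a legal (C)V syllable (no codas are permitted; onsets are limited to one consonant).
Each unlicensed consonant becomes the onset of a new syllable: /ŋ/ → /ŋɛ/, /ʒ/ → /ʒu/, /ɹ/ → /ɹu/, /ð/ → /ðu/.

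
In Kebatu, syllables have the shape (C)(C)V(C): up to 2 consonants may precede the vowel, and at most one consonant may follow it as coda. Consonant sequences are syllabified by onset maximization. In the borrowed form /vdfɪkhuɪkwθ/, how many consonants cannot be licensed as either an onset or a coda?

The consonants /v/, /w/, /θ/ cannot be parsed into a legal (C)(C)V(C) syllable (at most one coda consonant is licensed; onsets may contain at most 2 consonants).

3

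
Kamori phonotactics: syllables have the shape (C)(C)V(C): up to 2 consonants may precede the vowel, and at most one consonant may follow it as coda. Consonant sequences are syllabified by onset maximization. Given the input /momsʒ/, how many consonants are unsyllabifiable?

Under (C)(C)V(C), the unsyllabifiable consonants are /s/, /ʒ/ (at most one coda consonant is licensed; onsets may contain at most 2 consonants).

2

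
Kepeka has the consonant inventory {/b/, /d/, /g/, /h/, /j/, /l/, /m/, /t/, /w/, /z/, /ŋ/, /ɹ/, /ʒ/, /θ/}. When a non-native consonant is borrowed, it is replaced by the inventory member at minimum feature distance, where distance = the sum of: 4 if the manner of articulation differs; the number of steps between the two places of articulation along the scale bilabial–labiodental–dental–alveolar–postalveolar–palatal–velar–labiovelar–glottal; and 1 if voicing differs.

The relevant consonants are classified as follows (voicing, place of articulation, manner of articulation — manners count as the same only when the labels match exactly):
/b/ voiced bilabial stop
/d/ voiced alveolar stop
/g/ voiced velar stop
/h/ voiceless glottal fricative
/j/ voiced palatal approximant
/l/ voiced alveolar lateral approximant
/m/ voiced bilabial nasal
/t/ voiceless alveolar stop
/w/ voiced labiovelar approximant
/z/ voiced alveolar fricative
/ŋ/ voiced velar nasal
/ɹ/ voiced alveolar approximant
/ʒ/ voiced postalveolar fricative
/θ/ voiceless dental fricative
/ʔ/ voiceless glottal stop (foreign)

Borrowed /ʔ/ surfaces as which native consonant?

/g/ is closest: same manner (stop), place distance 2 (glottal→velar), voicing differs (+1); total 3. Next closest is /h/ at distance 4.

g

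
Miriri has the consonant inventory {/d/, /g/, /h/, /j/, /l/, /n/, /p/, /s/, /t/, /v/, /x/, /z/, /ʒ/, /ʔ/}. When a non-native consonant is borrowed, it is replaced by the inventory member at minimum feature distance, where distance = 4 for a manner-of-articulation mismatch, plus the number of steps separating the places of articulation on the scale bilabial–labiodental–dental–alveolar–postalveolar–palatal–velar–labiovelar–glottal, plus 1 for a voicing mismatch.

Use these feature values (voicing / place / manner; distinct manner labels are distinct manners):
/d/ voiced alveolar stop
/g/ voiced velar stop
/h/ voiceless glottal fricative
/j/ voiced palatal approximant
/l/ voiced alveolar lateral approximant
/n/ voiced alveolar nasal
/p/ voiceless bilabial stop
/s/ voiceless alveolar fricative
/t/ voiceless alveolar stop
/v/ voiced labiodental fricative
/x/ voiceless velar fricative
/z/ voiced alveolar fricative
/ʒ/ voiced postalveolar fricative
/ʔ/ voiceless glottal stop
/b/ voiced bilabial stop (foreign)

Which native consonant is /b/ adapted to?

p

/p/ is closest: same manner (stop), place distance 0 (bilabial→bilabial), voicing differs (+1); total 1. Next closest is /d/ at distance 3.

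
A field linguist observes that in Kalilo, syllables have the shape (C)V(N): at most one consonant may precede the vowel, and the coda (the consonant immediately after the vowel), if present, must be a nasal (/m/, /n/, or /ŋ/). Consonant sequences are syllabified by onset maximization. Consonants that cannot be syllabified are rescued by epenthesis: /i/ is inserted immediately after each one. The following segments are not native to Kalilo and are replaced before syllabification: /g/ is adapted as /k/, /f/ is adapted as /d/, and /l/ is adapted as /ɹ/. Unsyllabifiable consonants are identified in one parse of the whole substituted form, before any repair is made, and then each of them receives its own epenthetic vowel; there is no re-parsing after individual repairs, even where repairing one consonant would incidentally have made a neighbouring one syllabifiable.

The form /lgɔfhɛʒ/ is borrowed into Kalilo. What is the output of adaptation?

Substitution: /l/ → /ɹ/, /g/ → /k/, /f/ → /d/, giving /ɹkɔdhɛʒ/.
The consonants /ɹ/, /d/, /ʒ/ cannot be parsed into a legal (C)V(N) syllable (only a nasal (/m/, /n/, or /ŋ/) is licensed in coda position; onsets are limited to one consonant).
Epenthesis after each stranded consonant: /ɹ/ → /ɹi/, /d/ → /di/, /ʒ/ → /ʒi/.

ɹikɔdihɛʒi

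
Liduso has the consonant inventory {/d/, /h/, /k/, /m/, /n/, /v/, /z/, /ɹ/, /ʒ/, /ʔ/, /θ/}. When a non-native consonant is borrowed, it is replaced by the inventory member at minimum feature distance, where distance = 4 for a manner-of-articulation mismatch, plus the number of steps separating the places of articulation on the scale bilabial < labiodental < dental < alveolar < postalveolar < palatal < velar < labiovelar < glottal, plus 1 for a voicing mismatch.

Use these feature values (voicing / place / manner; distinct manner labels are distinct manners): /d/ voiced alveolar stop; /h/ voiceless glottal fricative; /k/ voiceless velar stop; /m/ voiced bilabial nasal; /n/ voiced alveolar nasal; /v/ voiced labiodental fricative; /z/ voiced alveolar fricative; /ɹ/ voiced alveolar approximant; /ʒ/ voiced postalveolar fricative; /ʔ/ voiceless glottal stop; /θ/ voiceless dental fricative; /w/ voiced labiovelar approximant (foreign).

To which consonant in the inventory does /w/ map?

ɹ

/ɹ/ is closest: same manner (approximant), place distance 4 (labiovelar→alveolar), same voicing; total 4. Next closest is /h/ at distance 6.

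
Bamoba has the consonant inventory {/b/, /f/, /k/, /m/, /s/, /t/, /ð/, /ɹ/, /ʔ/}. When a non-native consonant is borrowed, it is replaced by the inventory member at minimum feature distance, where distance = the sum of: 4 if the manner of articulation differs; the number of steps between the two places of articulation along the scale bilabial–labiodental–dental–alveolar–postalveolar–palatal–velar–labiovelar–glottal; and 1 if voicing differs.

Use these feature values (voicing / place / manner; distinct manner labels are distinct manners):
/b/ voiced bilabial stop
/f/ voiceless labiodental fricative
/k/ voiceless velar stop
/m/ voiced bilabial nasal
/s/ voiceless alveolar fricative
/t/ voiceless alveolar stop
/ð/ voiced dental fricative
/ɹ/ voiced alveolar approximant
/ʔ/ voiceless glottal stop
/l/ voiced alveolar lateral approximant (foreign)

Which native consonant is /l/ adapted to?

ɹ

/ɹ/ is closest: manner differs (lateral approximant→approximant, +4), place distance 0 (alveolar→alveolar), same voicing; total 4. Next closest is /s/ at distance 5.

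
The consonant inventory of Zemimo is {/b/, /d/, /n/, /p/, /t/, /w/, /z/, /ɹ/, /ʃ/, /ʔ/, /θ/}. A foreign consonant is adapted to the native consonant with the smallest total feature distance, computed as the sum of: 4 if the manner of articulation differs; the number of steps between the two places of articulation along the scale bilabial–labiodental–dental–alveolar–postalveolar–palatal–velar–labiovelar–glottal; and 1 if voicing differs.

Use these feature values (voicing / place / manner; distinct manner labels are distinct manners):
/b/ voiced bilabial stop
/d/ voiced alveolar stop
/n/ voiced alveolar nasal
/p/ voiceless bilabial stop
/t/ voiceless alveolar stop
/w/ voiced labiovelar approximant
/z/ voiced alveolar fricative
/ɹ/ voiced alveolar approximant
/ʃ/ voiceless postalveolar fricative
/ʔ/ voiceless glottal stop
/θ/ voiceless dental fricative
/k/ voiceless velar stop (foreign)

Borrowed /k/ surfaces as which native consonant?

/ʔ/ is closest: same manner (stop), place distance 2 (velar→glottal), same voicing; total 2. Next closest is /t/ at distance 3.

ʔ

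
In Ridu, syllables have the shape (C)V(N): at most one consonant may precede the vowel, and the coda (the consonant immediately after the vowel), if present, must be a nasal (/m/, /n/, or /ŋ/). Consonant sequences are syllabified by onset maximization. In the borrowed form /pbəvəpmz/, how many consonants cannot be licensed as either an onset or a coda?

The consonants /p/, /p/, /m/, /z/ cannot be parsed into a legal (C)V(N) syllable (only a nasal (/m/, /n/, or /ŋ/) is licensed in coda position; onsets are limited to one consonant).

4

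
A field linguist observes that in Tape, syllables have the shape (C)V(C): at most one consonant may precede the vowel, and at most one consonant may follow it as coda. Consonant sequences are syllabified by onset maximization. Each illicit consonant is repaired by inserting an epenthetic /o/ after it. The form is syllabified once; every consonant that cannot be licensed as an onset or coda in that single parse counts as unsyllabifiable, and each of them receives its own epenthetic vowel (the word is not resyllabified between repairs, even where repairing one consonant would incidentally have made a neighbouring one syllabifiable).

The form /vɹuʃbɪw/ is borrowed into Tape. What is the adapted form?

voɹuʃbɪw

The consonants /v/ cannot be parsed into a legal (C)V(C) syllable (at most one coda consonant is licensed; onsets are limited to one consonant).
Each unlicensed consonant becomes the onset of a new syllable: /v/ → /vo/.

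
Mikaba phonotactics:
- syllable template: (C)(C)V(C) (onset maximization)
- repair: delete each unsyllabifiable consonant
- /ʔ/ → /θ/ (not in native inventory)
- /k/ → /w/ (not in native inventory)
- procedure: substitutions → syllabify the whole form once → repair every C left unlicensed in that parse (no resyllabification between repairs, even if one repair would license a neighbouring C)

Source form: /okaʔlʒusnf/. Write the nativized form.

Substitution: /k/ → /w/, /ʔ/ → /θ/, giving /owaθlʒusnf/.
The consonants /n/, /f/ cannot be parsed into a legal (C)(C)V(C) syllable (at most one coda consonant is licensed; onsets may contain at most 2 consonants).
Deletion applies to /n/, /f/.

owaθlʒus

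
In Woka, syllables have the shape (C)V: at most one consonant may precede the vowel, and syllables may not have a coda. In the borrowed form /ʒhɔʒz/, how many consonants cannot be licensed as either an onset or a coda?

Syllabifying with onset maximization leaves /ʒ/, /ʒ/, /z/ stranded (no codas are permitted; onsets are limited to one consonant).

3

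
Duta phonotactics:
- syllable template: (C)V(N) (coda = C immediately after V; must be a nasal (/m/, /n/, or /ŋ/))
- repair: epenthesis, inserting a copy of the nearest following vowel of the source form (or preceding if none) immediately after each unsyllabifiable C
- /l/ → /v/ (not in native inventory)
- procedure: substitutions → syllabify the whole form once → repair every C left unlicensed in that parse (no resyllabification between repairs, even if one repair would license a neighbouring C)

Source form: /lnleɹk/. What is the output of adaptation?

veneveɹeke

Substitution: /l/ → /v/, giving /vnveɹk/.
Under (C)V(N), the unsyllabifiable consonants are /v/, /n/, /ɹ/, /k/ (only a nasal (/m/, /n/, or /ŋ/) is licensed in coda position; onsets are limited to one consonant).
Inserting the epenthetic vowel yields /v/ → /ve/, /n/ → /ne/, /ɹ/ → /ɹe/, /k/ → /ke/.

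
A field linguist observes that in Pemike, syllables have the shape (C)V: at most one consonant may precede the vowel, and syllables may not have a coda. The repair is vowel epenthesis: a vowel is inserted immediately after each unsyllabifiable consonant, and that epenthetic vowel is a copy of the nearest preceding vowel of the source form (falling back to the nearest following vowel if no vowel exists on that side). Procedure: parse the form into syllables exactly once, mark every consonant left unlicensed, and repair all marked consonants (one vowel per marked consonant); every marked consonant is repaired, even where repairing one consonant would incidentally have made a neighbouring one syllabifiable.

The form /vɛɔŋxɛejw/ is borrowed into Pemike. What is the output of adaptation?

The consonants /ŋ/, /j/, /w/ cannot be parsed into a legal (C)V syllable (no codas are permitted; onsets are limited to one consonant).
Epenthesis after each stranded consonant: /ŋ/ → /ŋɔ/, /j/ → /je/, /w/ → /we/.

vɛɔŋɔxɛejewe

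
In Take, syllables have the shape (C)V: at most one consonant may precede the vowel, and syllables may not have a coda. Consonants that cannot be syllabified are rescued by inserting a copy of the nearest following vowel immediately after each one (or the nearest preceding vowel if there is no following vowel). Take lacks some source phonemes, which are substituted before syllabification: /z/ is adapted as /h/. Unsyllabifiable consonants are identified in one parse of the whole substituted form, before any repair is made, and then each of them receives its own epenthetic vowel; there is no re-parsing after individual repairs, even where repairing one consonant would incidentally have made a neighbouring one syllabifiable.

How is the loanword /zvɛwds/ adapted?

hɛvɛwɛdɛsɛ

Substitution: /z/ → /h/, giving /hvɛwds/.
Under (C)V, the unsyllabifiable consonants are /h/, /w/, /d/, /s/ (no codas are permitted; onsets are limited to one consonant).
Each unlicensed consonant becomes the onset of a new syllable: /h/ → /hɛ/, /w/ → /wɛ/, /d/ → /dɛ/, /s/ → /sɛ/.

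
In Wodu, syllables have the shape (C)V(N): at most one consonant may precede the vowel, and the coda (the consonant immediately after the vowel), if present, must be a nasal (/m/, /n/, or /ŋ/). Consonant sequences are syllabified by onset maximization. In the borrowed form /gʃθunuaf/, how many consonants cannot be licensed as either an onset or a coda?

3

Under (C)V(N), the unsyllabifiable consonants are /g/, /ʃ/, /f/ (only a nasal (/m/, /n/, or /ŋ/) is licensed in coda position; onsets are limited to one consonant).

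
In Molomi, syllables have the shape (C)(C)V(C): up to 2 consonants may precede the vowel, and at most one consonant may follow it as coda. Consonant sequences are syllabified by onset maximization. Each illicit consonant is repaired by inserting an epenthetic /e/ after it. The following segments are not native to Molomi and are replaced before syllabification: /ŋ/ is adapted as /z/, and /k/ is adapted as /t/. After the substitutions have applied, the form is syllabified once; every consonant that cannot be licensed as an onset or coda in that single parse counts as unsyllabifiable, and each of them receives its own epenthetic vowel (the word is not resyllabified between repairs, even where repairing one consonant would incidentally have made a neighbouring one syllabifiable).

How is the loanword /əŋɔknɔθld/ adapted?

əzɔtnɔθlede

Substitution: /ŋ/ → /z/, /k/ → /t/, giving /əzɔtnɔθld/.
Syllabifying with onset maximization leaves /l/, /d/ stranded (at most one coda consonant is licensed; onsets may contain at most 2 consonants).
Each unlicensed consonant becomes the onset of a new syllable: /l/ → /le/, /d/ → /de/.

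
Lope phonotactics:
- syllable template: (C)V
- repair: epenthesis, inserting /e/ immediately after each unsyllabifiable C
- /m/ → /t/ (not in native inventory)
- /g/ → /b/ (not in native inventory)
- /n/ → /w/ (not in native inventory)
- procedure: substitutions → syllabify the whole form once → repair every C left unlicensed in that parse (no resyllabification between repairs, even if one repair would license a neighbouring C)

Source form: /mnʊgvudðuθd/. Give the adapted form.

Substitution: /m/ → /t/, /n/ → /w/, /g/ → /b/, giving /twʊbvudðuθd/.
Syllabifying with onset maximization leaves /t/, /b/, /d/, /θ/, /d/ stranded (no codas are permitted; onsets are limited to one consonant).
Inserting the epenthetic vowel yields /t/ → /te/, /b/ → /be/, /d/ → /de/, /θ/ → /θe/, /d/ → /de/.

tewʊbevudeðuθede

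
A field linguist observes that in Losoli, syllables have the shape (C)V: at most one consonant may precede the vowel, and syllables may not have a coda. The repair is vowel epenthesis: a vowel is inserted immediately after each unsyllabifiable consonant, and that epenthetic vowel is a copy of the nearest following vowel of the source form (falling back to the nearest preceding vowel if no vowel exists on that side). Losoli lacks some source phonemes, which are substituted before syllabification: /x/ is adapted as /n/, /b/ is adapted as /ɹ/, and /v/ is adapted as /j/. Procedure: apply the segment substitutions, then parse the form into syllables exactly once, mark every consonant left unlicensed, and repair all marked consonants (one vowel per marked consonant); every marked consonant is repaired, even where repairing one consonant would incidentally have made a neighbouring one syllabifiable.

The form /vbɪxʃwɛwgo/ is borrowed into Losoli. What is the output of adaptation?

Substitution: /v/ → /j/, /b/ → /ɹ/, /x/ → /n/, giving /jɹɪnʃwɛwgo/.
Under (C)V, the unsyllabifiable consonants are /j/, /n/, /ʃ/, /w/ (no codas are permitted; onsets are limited to one consonant).
Each unlicensed consonant becomes the onset of a new syllable: /j/ → /jɪ/, /n/ → /nɛ/, /ʃ/ → /ʃɛ/, /w/ → /wo/.

jɪɹɪnɛʃɛwɛwogo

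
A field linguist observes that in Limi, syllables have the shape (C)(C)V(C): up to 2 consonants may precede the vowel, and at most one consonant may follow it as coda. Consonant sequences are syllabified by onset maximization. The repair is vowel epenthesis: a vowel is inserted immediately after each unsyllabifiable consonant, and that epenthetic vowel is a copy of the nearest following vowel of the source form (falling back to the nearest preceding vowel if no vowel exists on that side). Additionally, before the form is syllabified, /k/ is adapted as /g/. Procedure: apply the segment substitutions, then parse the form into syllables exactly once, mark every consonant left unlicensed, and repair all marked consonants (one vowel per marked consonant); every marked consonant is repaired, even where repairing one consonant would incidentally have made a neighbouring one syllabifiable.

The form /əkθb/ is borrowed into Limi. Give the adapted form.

Substitution: /k/ → /g/, giving /əgθb/.
Syllabifying with onset maximization leaves /θ/, /b/ stranded (at most one coda consonant is licensed; onsets may contain at most 2 consonants).
Epenthesis after each stranded consonant: /θ/ → /θə/, /b/ → /bə/.

əgθəbə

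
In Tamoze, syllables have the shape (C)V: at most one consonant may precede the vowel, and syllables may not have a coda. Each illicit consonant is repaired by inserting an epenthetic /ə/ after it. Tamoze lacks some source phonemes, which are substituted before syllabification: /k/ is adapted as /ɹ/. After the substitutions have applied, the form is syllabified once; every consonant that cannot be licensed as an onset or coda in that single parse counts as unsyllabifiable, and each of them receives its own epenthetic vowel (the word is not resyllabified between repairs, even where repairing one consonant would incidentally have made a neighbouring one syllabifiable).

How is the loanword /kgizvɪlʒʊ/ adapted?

ɹəgizəvɪləʒʊ

Substitution: /k/ → /ɹ/, giving /ɹgizvɪlʒʊ/.
Syllabifying with onset maximization leaves /ɹ/, /z/, /l/ stranded (no codas are permitted; onsets are limited to one consonant).
Inserting the epenthetic vowel yields /ɹ/ → /ɹə/, /z/ → /zə/, /l/ → /lə/.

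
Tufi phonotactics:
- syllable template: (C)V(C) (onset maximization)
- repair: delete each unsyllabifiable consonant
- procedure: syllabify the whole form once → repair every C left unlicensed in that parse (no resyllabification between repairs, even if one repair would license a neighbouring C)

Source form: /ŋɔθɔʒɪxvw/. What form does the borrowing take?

The consonants /v/, /w/ cannot be parsed into a legal (C)V(C) syllable (at most one coda consonant is licensed; onsets are limited to one consonant).
Deletion applies to /v/, /w/.

ŋɔθɔʒɪx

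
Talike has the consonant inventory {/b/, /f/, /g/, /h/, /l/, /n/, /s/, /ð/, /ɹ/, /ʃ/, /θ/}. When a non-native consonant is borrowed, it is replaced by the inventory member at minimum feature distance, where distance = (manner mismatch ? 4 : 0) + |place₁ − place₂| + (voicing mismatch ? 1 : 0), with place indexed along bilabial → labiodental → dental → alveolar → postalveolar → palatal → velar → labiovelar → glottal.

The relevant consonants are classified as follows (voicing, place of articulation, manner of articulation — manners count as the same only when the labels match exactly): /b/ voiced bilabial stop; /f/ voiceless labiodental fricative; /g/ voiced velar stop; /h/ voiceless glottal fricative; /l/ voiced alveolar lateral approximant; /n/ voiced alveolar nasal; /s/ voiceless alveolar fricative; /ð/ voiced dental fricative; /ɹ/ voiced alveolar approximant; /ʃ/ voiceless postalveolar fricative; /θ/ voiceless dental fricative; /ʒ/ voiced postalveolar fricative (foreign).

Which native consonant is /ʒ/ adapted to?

ʃ

/ʃ/ is closest: same manner (fricative), place distance 0 (postalveolar→postalveolar), voicing differs (+1); total 1. Next closest is /s/ at distance 2.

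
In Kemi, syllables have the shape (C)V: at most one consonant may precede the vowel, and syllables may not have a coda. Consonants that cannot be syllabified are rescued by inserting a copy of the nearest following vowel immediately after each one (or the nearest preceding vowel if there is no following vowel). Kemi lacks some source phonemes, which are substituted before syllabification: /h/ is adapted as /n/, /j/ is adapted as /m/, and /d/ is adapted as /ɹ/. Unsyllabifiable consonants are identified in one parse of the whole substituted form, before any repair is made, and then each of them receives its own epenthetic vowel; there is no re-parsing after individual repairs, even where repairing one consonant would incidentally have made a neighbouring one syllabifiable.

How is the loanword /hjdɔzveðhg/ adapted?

nɔmɔɹɔzeveðenege

Substitution: /h/ → /n/, /j/ → /m/, /d/ → /ɹ/, giving /nmɹɔzveðng/.
Under (C)V, the unsyllabifiable consonants are /n/, /m/, /z/, /ð/, /n/, /g/ (no codas are permitted; onsets are limited to one consonant).
Inserting the epenthetic vowel yields /n/ → /nɔ/, /m/ → /mɔ/, /z/ → /ze/, /ð/ → /ðe/, /n/ → /ne/, /g/ → /ge/.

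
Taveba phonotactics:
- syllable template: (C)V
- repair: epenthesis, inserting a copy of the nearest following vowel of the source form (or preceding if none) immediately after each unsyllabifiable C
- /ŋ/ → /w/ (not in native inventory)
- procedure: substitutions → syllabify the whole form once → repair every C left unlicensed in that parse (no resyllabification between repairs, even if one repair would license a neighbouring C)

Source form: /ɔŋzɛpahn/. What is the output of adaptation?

Substitution: /ŋ/ → /w/, giving /ɔwzɛpahn/.
The consonants /w/, /h/, /n/ cannot be parsed into a legal (C)V syllable (no codas are permitted; onsets are limited to one consonant).
Inserting the epenthetic vowel yields /w/ → /wɛ/, /h/ → /ha/, /n/ → /na/.

ɔwɛzɛpahana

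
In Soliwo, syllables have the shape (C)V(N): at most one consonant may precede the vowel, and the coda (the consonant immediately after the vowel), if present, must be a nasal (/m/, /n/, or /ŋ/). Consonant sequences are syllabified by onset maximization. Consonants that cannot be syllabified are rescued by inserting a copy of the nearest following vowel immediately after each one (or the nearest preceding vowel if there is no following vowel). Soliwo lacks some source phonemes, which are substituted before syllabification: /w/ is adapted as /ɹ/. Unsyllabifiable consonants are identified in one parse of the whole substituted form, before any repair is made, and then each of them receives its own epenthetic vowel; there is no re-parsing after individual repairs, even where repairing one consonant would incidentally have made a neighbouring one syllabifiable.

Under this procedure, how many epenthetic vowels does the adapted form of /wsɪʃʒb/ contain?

After substitution the input is /ɹsɪʃʒb/.
The unsyllabifiable consonants are /ɹ/, /ʃ/, /ʒ/, /b/; each receives one epenthetic vowel.

4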